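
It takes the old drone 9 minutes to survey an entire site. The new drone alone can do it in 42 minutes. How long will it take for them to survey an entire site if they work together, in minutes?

126/17 minutes

Combined rate: 1/9 + 1/42 = (14 + 3)/126 = 17/126 per minute.
Time = 1 ÷ (17/126) = 126/17 minutes.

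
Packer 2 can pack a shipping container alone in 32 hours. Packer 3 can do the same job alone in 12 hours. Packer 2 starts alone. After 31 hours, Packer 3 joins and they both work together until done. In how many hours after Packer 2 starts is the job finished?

344/11 hours

In the first 31 hours Packer 2 alone does 31/32 of the job, leaving 1/32.
Once everyone is working, combined rate: 1/32 + 1/12 = (3 + 8)/96 = 11/96 per hour.
Remaining 1/32 at 11/96 per hour takes 3/11 hours.
Total from the start = 31 + 3/11 = 344/11 hours.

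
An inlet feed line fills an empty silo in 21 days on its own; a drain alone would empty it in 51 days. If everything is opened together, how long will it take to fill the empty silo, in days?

357/10 days

Net rate = 1/21 − 1/51 = (17 − 7)/357 = 10/357 per day.
Filling time = 1 ÷ (10/357) = 357/10 days.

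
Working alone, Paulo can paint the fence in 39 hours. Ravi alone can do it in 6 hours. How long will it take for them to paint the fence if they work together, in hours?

26/5 hours

With two workers the combined time is the product over the sum: 39·6/(39+6) = 234/45 = 26/5 hours.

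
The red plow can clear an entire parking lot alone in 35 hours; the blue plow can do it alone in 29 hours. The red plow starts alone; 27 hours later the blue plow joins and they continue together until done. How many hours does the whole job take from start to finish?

245/8 hours

In 27 hours the red plow does 27/35 of the job, leaving 8/35.
The red plow and the blue plow together work at 64/1015 per hour, so finishing takes 8/35 ÷ 64/1015 = 29/8 hours.
Total time = 27 + 29/8 = 245/8 hours.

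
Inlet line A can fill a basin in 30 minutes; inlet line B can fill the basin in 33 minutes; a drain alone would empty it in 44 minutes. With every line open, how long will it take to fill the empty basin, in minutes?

220/9 minutes

Net rate = 1/30 + 1/33 − 1/44 = (22 + 20 − 15)/660 = 27/660 = 9/220 per minute.
Filling time = 1 ÷ (9/220) = 220/9 minutes.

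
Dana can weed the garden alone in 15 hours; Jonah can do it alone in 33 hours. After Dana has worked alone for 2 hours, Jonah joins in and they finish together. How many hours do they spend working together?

In 2 hours Dana does 2/15 of the job, leaving 13/15.
Dana and Jonah together work at 16/165 per hour, so finishing takes 13/15 ÷ 16/165 = 143/16 hours.

143/16 hours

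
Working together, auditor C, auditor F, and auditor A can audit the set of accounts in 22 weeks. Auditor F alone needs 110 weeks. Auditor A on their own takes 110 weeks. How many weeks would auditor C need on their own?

Combined rate is 1/22 per week.
Known contribution: 1/110 + 1/110 = (1 + 1)/110 = 2/110 = 1/55 per week.
So auditor C's rate is 1/22 − 1/55 = 3/110, meaning 110/3 weeks alone.

110/3 weeks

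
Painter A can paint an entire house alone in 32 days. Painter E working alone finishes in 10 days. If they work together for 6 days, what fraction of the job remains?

17/80

Combined rate: 1/32 + 1/10 = (5 + 16)/160 = 21/160 per day.
In 6 days they complete 6·21/160 = 63/80 of the job.
So 17/80 remains.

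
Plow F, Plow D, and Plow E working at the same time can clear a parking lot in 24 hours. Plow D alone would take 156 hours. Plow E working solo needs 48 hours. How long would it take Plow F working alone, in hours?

208/3 hours

Combined rate is 1/24 per hour.
Known contribution: 1/156 + 1/48 = (4 + 13)/624 = 17/624 per hour.
So Plow F's rate is 1/24 − 17/624 = 3/208, meaning 208/3 hours alone.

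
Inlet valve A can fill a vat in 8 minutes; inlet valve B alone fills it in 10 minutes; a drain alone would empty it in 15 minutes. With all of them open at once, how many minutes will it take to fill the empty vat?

120/19 minutes

Net rate = 1/8 + 1/10 − 1/15 = (15 + 12 − 8)/120 = 19/120 per minute.
Filling time = 1 ÷ (19/120) = 120/19 minutes.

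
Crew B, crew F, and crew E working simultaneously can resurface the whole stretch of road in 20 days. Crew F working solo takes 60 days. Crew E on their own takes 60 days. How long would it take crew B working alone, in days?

Combined rate is 1/20 per day.
Known contribution: 1/60 + 1/60 = (1 + 1)/60 = 2/60 = 1/30 per day.
So crew B's rate is 1/20 − 1/30 = 1/60, meaning 60 days alone.

60 days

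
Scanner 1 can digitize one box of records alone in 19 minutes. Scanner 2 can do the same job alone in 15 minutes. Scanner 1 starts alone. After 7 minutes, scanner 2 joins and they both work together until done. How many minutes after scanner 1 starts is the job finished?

209/17 minutes

In the first 7 minutes scanner 1 alone does 7/19 of the job, leaving 12/19.
Once everyone is working, combined rate: 1/19 + 1/15 = (15 + 19)/285 = 34/285 per minute.
Remaining 12/19 at 34/285 per minute takes 90/17 minutes.
Total from the start = 7 + 90/17 = 209/17 minutes.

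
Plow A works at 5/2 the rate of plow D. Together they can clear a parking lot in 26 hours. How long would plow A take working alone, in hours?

Let plow D's rate be r; then plow A's rate is (5/2)r, so together (5/2 + 1)r = (7/2)r = 1/26.
Thus r = 1/91 per hour.
Plow D alone: 91 hours; plow A alone: 182/5 hours.

182/5 hours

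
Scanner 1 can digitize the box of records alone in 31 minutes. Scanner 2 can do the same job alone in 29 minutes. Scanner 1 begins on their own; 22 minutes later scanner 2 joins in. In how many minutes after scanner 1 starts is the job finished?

527/20 minutes

In the first 22 minutes scanner 1 alone does 22/31 of the job, leaving 9/31.
Once everyone is working, combined rate: 1/31 + 1/29 = (29 + 31)/899 = 60/899 per minute.
Remaining 9/31 at 60/899 per minute takes 87/20 minutes.
Total from the start = 22 + 87/20 = 527/20 minutes.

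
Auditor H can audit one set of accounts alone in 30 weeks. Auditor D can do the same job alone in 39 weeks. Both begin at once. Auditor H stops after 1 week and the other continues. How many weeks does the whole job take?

377/10 weeks

In the first 1 week the combined rate is 23/390, so 23/390 of the job is done, leaving 367/390.
After Auditor H leaves the rate is 1/39 per week; the remaining 367/390 takes 367/10 weeks.
Total = 1 + 367/10 = 377/10 weeks.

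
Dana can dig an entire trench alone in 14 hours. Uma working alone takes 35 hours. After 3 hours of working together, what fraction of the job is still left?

Combined rate: 1/14 + 1/35 = (5 + 2)/70 = 7/70 = 1/10 per hour.
In 3 hours they complete 3·1/10 = 3/10 of the job.
So 7/10 remains.

7/10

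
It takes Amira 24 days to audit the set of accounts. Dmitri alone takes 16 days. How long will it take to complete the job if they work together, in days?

48/5 days

With two workers the combined time is the product over the sum: 24·16/(24+16) = 384/40 = 48/5 days.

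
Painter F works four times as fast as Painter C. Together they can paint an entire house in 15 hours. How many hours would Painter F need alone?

Let Painter C's rate be r; then Painter F's rate is 4r, so together (4 + 1)r = 5r = 1/15.
Thus r = 1/75 per hour.
Painter C alone: 75 hours; Painter F alone: 75/4 hours.

75/4 hours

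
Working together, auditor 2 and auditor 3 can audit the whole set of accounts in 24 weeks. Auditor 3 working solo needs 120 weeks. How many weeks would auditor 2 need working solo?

30 weeks

Combined rate is 1/24 per week.
Known contribution: 1/120 per week.
So auditor 2's rate is 1/24 − 1/120 = 1/30, meaning 30 weeks alone.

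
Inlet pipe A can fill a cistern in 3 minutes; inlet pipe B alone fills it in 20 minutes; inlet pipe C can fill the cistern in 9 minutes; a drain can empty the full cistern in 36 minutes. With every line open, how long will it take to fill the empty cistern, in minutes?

Net rate = 1/3 + 1/20 + 1/9 − 1/36 = (60 + 9 + 20 − 5)/180 = 84/180 = 7/15 per minute.
Filling time = 1 ÷ (7/15) = 15/7 minutes.

15/7 minutes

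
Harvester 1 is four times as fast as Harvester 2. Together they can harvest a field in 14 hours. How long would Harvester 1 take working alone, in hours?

Let Harvester 2's rate be r; then Harvester 1's rate is 4r, so together (4 + 1)r = 5r = 1/14.
Thus r = 1/70 per hour.
Harvester 2 alone: 70 hours; Harvester 1 alone: 35/2 hours.

35/2 hours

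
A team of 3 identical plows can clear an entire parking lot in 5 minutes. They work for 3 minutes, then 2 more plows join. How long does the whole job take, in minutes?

21/5 minutes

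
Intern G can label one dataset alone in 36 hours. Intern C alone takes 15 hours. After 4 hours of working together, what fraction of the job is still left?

28/45

Combined rate: 1/36 + 1/15 = (5 + 12)/180 = 17/180 per hour.
In 4 hours they complete 4·17/180 = 17/45 of the job.
So 28/45 remains.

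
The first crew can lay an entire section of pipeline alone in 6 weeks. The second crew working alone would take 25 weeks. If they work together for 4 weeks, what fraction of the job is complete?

62/75

Combined rate: 1/6 + 1/25 = (25 + 6)/150 = 31/150 per week.
In 4 weeks they complete 4·31/150 = 62/75 of the job.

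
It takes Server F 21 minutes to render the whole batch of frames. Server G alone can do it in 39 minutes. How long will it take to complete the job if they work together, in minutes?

With two workers the combined time is the product over the sum: 21·39/(21+39) = 819/60 = 273/20 minutes.

273/20 minutes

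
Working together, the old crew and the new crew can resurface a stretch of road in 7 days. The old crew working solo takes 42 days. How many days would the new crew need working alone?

Combined rate is 1/7 per day.
Known contribution: 1/42 per day.
So the new crew's rate is 1/7 − 1/42 = 5/42, meaning 42/5 days alone.

42/5 days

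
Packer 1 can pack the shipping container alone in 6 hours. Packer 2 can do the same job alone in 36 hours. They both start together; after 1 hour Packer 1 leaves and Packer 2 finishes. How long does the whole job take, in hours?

30 hours

In the first 1 hour the combined rate is 7/36, so 7/36 of the job is done, leaving 29/36.
After Packer 1 leaves the rate is 1/36 per hour; the remaining 29/36 takes 29 hours.
Total = 1 + 29 = 30 hours.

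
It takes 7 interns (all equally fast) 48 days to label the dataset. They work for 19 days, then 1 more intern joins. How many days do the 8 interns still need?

203/8 days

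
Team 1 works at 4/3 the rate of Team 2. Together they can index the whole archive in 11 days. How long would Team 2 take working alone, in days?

Let Team 2's rate be r; then Team 1's rate is (4/3)r, so together (4/3 + 1)r = (7/3)r = 1/11.
Thus r = 3/77 per day.
Team 2 alone: 77/3 days; Team 1 alone: 77/4 days.

77/3 days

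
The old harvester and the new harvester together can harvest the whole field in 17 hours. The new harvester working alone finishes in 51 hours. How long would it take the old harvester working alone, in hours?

51/2 hours

Combined rate is 1/17 per hour.
Known contribution: 1/51 per hour.
So the old harvester's rate is 1/17 − 1/51 = 2/51, meaning 51/2 hours alone.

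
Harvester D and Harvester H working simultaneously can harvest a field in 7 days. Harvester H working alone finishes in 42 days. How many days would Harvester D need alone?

Combined rate is 1/7 per day.
Known contribution: 1/42 per day.
So Harvester D's rate is 1/7 − 1/42 = 5/42, meaning 42/5 days alone.

42/5 days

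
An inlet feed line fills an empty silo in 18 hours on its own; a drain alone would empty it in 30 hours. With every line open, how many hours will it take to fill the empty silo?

45 hours

Net rate = 1/18 − 1/30 = (5 − 3)/90 = 2/90 = 1/45 per hour.
Filling time = 1 ÷ (1/45) = 45 hours.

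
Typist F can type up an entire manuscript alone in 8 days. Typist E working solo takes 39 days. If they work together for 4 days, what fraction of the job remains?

Combined rate: 1/8 + 1/39 = (39 + 8)/312 = 47/312 per day.
In 4 days they complete 4·47/312 = 47/78 of the job.
So 31/78 remains.

31/78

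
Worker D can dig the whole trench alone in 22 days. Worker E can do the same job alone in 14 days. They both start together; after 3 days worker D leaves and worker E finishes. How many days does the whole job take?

In the first 3 days the combined rate is 9/77, so 27/77 of the job is done, leaving 50/77.
After worker D leaves the rate is 1/14 per day; the remaining 50/77 takes 100/11 days.
Total = 3 + 100/11 = 133/11 days.

133/11 days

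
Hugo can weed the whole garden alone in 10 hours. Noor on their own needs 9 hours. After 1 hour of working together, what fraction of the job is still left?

71/90

Combined rate: 1/10 + 1/9 = (9 + 10)/90 = 19/90 per hour.
In 1 hour they complete 1·19/90 = 19/90 of the job.
So 71/90 remains.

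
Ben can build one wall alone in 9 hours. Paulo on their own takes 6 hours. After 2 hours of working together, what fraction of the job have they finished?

5/9

Combined rate: 1/9 + 1/6 = (2 + 3)/18 = 5/18 per hour.
In 2 hours they complete 2·5/18 = 5/9 of the job.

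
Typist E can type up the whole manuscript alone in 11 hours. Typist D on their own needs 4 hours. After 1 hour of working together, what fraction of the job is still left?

29/44

Combined rate: 1/11 + 1/4 = (4 + 11)/44 = 15/44 per hour.
In 1 hour they complete 1·15/44 = 15/44 of the job.
So 29/44 remains.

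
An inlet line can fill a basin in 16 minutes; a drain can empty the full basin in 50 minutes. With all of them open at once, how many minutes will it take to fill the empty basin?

400/17 minutes

Net rate = 1/16 − 1/50 = (25 − 8)/400 = 17/400 per minute.
Filling time = 1 ÷ (17/400) = 400/17 minutes.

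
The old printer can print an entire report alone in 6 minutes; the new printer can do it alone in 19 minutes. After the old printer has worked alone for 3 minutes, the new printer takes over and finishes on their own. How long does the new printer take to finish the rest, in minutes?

19/2 minutes

In 3 minutes the old printer does 3/6 = 1/2 of the job, leaving 1/2.
The new printer works at 1/19 per minute, so finishing takes 1/2 ÷ 1/19 = 19/2 minutes.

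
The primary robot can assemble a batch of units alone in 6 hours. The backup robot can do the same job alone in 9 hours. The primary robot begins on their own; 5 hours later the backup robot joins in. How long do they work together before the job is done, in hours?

In the first 5 hours the primary robot alone does 5/6 of the job, leaving 1/6.
Once everyone is working, combined rate: 1/6 + 1/9 = (3 + 2)/18 = 5/18 per hour.
Remaining 1/6 at 5/18 per hour takes 3/5 hours.

3/5 hours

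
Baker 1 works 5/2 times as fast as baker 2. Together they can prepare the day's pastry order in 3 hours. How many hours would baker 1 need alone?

Let baker 2's rate be r; then baker 1's rate is (5/2)r, so together (5/2 + 1)r = (7/2)r = 1/3.
Thus r = 2/21 per hour.
Baker 2 alone: 21/2 hours; baker 1 alone: 21/5 hours.

21/5 hours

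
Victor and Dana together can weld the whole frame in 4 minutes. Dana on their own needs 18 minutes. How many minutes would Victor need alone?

Combined rate is 1/4 per minute.
Known contribution: 1/18 per minute.
So Victor's rate is 1/4 − 1/18 = 7/36, meaning 36/7 minutes alone.

36/7 minutes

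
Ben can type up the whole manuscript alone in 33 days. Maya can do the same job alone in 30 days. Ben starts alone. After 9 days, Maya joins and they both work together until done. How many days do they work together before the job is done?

80/7 days

In the first 9 days Ben alone does 9/33 = 3/11 of the job, leaving 8/11.
Once everyone is working, combined rate: 1/33 + 1/30 = (10 + 11)/330 = 21/330 = 7/110 per day.
Remaining 8/11 at 7/110 per day takes 80/7 days.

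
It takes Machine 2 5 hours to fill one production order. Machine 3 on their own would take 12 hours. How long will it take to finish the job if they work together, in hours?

60/17 hours

Combined rate: 1/5 + 1/12 = (12 + 5)/60 = 17/60 per hour.
Time = 1 ÷ (17/60) = 60/17 hours.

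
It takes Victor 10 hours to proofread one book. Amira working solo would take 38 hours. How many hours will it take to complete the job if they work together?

With two workers the combined time is the product over the sum: 10·38/(10+38) = 380/48 = 95/12 hours.

95/12 hours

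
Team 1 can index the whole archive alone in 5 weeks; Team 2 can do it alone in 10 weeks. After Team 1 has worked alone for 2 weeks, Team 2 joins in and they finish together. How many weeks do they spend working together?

In 2 weeks Team 1 does 2/5 of the job, leaving 3/5.
Team 1 and Team 2 together work at 3/10 per week, so finishing takes 3/5 ÷ 3/10 = 2 weeks.

2 weeks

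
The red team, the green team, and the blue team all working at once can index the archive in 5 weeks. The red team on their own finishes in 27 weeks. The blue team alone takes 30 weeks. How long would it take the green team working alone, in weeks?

54/7 weeks

Combined rate is 1/5 per week.
Known contribution: 1/27 + 1/30 = (10 + 9)/270 = 19/270 per week.
So the green team's rate is 1/5 − 19/270 = 7/54, meaning 54/7 weeks alone.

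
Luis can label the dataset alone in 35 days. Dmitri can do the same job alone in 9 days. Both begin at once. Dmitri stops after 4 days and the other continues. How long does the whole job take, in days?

In the first 4 days the combined rate is 44/315, so 176/315 of the job is done, leaving 139/315.
After Dmitri leaves the rate is 1/35 per day; the remaining 139/315 takes 139/9 days.
Total = 4 + 139/9 = 175/9 days.

175/9 days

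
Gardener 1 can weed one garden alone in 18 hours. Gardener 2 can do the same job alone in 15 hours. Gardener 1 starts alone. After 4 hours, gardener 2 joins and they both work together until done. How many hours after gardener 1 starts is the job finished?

114/11 hours

In the first 4 hours gardener 1 alone does 4/18 = 2/9 of the job, leaving 7/9.
Once everyone is working, combined rate: 1/18 + 1/15 = (5 + 6)/90 = 11/90 per hour.
Remaining 7/9 at 11/90 per hour takes 70/11 hours.
Total from the start = 4 + 70/11 = 114/11 hours.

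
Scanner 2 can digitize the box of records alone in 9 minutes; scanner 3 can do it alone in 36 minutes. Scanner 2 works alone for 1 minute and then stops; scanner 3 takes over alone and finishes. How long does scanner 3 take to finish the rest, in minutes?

32 minutes

In 1 minute scanner 2 does 1/9 of the job, leaving 8/9.
Scanner 3 works at 1/36 per minute, so finishing takes 8/9 ÷ 1/36 = 32 minutes.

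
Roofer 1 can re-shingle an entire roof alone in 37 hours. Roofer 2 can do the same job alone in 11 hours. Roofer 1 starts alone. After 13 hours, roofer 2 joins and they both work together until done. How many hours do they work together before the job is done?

11/2 hours

In the first 13 hours roofer 1 alone does 13/37 of the job, leaving 24/37.
Once everyone is working, combined rate: 1/37 + 1/11 = (11 + 37)/407 = 48/407 per hour.
Remaining 24/37 at 48/407 per hour takes 11/2 hours.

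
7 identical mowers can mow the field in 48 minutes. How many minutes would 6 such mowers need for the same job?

56 minutes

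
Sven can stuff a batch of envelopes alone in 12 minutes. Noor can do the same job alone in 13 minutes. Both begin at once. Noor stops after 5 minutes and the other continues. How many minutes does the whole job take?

In the first 5 minutes the combined rate is 25/156, so 125/156 of the job is done, leaving 31/156.
After Noor leaves the rate is 1/12 per minute; the remaining 31/156 takes 31/13 minutes.
Total = 5 + 31/13 = 96/13 minutes.

96/13 minutes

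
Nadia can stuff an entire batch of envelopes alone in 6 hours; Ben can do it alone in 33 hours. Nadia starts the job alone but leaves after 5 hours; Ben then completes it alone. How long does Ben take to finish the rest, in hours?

11/2 hours

In 5 hours Nadia does 5/6 of the job, leaving 1/6.
Ben works at 1/33 per hour, so finishing takes 1/6 ÷ 1/33 = 11/2 hours.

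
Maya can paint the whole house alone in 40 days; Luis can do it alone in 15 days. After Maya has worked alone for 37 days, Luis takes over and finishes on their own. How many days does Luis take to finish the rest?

9/8 days

In 37 days Maya does 37/40 of the job, leaving 3/40.
Luis works at 1/15 per day, so finishing takes 3/40 ÷ 1/15 = 9/8 days.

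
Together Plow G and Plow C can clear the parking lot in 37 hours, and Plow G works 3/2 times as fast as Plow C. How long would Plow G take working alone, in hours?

Let Plow C's rate be r; then Plow G's rate is (3/2)r, so together (3/2 + 1)r = (5/2)r = 1/37.
Thus r = 2/185 per hour.
Plow C alone: 185/2 hours; Plow G alone: 185/3 hours.

185/3 hours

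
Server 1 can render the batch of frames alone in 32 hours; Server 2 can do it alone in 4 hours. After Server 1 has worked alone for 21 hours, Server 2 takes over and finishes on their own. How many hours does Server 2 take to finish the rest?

In 21 hours Server 1 does 21/32 of the job, leaving 11/32.
Server 2 works at 1/4 per hour, so finishing takes 11/32 ÷ 1/4 = 11/8 hours.

11/8 hours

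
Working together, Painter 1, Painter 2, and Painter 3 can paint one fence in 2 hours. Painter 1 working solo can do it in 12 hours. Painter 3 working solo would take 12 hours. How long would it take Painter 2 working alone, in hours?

Combined rate is 1/2 per hour.
Known contribution: 1/12 + 1/12 = (1 + 1)/12 = 2/12 = 1/6 per hour.
So Painter 2's rate is 1/2 − 1/6 = 1/3, meaning 3 hours alone.

3 hours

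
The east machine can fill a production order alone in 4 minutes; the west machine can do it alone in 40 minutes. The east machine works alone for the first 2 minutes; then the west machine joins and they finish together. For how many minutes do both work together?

20/11 minutes

In 2 minutes the east machine does 2/4 = 1/2 of the job, leaving 1/2.
The east machine and the west machine together work at 11/40 per minute, so finishing takes 1/2 ÷ 11/40 = 20/11 minutes.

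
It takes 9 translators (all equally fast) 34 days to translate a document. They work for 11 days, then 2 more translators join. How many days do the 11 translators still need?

207/11 days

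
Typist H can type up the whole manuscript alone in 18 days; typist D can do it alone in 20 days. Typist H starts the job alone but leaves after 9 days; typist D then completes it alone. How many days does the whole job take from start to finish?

In 9 days typist H does 9/18 = 1/2 of the job, leaving 1/2.
Typist D works at 1/20 per day, so finishing takes 1/2 ÷ 1/20 = 10 days.
Total time = 9 + 10 = 19 days.

19 days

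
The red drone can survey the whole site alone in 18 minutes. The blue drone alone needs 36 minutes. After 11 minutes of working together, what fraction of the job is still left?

1/12

Combined rate: 1/18 + 1/36 = (2 + 1)/36 = 3/36 = 1/12 per minute.
In 11 minutes they complete 11·1/12 = 11/12 of the job.
So 1/12 remains.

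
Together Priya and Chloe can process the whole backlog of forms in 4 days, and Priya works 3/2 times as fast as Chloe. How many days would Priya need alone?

20/3 days

Let Chloe's rate be r; then Priya's rate is (3/2)r, so together (3/2 + 1)r = (5/2)r = 1/4.
Thus r = 1/10 per day.
Chloe alone: 10 days; Priya alone: 20/3 days.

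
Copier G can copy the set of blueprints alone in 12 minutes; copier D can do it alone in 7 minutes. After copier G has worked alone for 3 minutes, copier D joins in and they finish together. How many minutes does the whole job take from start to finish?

In 3 minutes copier G does 3/12 = 1/4 of the job, leaving 3/4.
Copier G and copier D together work at 19/84 per minute, so finishing takes 3/4 ÷ 19/84 = 63/19 minutes.
Total time = 3 + 63/19 = 120/19 minutes.

120/19 minutes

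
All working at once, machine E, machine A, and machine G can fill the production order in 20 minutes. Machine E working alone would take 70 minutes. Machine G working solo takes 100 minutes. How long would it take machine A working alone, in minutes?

350/9 minutes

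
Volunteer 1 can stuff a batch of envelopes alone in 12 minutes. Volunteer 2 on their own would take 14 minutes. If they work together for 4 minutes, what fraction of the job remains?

Combined rate: 1/12 + 1/14 = (7 + 6)/84 = 13/84 per minute.
In 4 minutes they complete 4·13/84 = 13/21 of the job.
So 8/21 remains.

8/21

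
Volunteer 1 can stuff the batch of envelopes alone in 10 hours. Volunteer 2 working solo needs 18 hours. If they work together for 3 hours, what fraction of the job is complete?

7/15

Combined rate: 1/10 + 1/18 = (9 + 5)/90 = 14/90 = 7/45 per hour.
In 3 hours they complete 3·7/45 = 7/15 of the job.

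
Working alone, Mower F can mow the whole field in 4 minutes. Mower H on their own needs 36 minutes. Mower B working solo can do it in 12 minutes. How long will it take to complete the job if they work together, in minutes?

Combined rate: 1/4 + 1/36 + 1/12 = (9 + 1 + 3)/36 = 13/36 per minute.
Time = 1 ÷ (13/36) = 36/13 minutes.

36/13 minutes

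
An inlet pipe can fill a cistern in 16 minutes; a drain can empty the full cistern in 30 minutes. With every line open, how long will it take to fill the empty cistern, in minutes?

Net rate = 1/16 − 1/30 = (15 − 8)/240 = 7/240 per minute.
Filling time = 1 ÷ (7/240) = 240/7 minutes.

240/7 minutes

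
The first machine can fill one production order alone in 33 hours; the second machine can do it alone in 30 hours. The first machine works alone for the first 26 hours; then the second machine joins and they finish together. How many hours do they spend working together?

In 26 hours the first machine does 26/33 of the job, leaving 7/33.
The first machine and the second machine together work at 7/110 per hour, so finishing takes 7/33 ÷ 7/110 = 10/3 hours.

10/3 hours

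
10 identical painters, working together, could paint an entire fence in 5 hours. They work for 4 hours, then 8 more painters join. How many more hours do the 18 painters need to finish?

5/9 hours

One painter does 1/50 of the job per hour.
After 4 hours with 10 painters, 4/5 is done (1/5 left).
With 18 painters the rate is 18/50 = 9/25, so the rest takes 1/5 ÷ 9/25 = 5/9 hours.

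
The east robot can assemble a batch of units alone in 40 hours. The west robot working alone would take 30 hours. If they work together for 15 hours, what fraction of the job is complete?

Combined rate: 1/40 + 1/30 = (3 + 4)/120 = 7/120 per hour.
In 15 hours they complete 15·7/120 = 7/8 of the job.

7/8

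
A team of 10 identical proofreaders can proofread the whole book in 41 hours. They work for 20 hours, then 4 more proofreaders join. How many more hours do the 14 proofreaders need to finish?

One proofreader does 1/410 of the job per hour.
After 20 hours with 10 proofreaders, 20/41 is done (21/41 left).
With 14 proofreaders the rate is 14/410 = 7/205, so the rest takes 21/41 ÷ 7/205 = 15 hours.

15 hours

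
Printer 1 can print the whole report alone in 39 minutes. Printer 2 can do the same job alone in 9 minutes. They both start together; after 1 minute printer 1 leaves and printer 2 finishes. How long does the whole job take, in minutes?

In the first 1 minute the combined rate is 16/117, so 16/117 of the job is done, leaving 101/117.
After printer 1 leaves the rate is 1/9 per minute; the remaining 101/117 takes 101/13 minutes.
Total = 1 + 101/13 = 114/13 minutes.

114/13 minutes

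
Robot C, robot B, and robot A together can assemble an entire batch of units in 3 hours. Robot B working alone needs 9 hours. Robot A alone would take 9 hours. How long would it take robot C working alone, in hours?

9 hours

Combined rate is 1/3 per hour.
Known contribution: 1/9 + 1/9 = (1 + 1)/9 = 2/9 per hour.
So robot C's rate is 1/3 − 2/9 = 1/9, meaning 9 hours alone.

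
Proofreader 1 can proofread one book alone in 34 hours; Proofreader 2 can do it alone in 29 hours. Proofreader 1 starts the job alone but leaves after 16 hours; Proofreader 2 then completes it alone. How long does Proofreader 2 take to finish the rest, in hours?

261/17 hours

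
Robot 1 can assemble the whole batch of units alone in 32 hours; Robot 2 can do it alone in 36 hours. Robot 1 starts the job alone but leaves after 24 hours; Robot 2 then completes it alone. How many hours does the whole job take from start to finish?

In 24 hours Robot 1 does 24/32 = 3/4 of the job, leaving 1/4.
Robot 2 works at 1/36 per hour, so finishing takes 1/4 ÷ 1/36 = 9 hours.
Total time = 24 + 9 = 33 hours.

33 hours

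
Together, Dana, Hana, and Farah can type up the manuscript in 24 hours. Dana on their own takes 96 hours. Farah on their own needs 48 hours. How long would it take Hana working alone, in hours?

96 hours

Combined rate is 1/24 per hour.
Known contribution: 1/96 + 1/48 = (1 + 2)/96 = 3/96 = 1/32 per hour.
So Hana's rate is 1/24 − 1/32 = 1/96, meaning 96 hours alone.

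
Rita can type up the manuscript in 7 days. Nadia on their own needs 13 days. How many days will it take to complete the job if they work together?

Combined rate: 1/7 + 1/13 = (13 + 7)/91 = 20/91 per day.
Time = 1 ÷ (20/91) = 91/20 days.

91/20 days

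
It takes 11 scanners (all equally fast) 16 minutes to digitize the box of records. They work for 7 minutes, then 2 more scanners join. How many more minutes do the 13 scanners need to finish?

99/13 minutes

One scanner does 1/176 of the job per minute.
After 7 minutes with 11 scanners, 7/16 is done (9/16 left).
With 13 scanners the rate is 13/176, so the rest takes 9/16 ÷ 13/176 = 99/13 minutes.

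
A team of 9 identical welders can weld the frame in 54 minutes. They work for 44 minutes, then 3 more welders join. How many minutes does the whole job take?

One welder does 1/486 of the job per minute.
After 44 minutes with 9 welders, 22/27 is done (5/27 left).
With 12 welders the rate is 12/486 = 2/81, so the rest takes 5/27 ÷ 2/81 = 15/2 minutes.
Total = 44 + 15/2 = 103/2 minutes.

103/2 minutes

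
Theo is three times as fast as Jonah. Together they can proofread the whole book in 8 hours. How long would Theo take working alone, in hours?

Let Jonah's rate be r; then Theo's rate is 3r, so together (3 + 1)r = 4r = 1/8.
Thus r = 1/32 per hour.
Jonah alone: 32 hours; Theo alone: 32/3 hours.

32/3 hours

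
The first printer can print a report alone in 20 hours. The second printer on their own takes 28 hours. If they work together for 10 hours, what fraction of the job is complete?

Combined rate: 1/20 + 1/28 = (7 + 5)/140 = 12/140 = 3/35 per hour.
In 10 hours they complete 10·3/35 = 6/7 of the job.

6/7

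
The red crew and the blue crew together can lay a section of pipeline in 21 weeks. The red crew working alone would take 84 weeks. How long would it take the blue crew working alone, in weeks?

28 weeks

Combined rate is 1/21 per week.
Known contribution: 1/84 per week.
So the blue crew's rate is 1/21 − 1/84 = 1/28, meaning 28 weeks alone.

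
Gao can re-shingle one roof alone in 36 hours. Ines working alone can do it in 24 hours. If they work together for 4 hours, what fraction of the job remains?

13/18

Combined rate: 1/36 + 1/24 = (2 + 3)/72 = 5/72 per hour.
In 4 hours they complete 4·5/72 = 5/18 of the job.
So 13/18 remains.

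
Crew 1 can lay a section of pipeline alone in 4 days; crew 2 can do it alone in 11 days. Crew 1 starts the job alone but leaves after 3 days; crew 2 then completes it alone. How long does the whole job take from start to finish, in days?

In 3 days crew 1 does 3/4 of the job, leaving 1/4.
Crew 2 works at 1/11 per day, so finishing takes 1/4 ÷ 1/11 = 11/4 days.
Total time = 3 + 11/4 = 23/4 days.

23/4 days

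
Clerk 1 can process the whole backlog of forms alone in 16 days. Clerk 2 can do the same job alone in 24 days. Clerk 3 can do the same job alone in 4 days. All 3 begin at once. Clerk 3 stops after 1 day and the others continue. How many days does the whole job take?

In the first 1 day the combined rate is 17/48, so 17/48 of the job is done, leaving 31/48.
After clerk 3 leaves the rate is 5/48 per day; the remaining 31/48 takes 31/5 days.
Total = 1 + 31/5 = 36/5 days.

36/5 days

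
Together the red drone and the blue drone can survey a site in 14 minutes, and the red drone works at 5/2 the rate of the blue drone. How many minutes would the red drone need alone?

98/5 minutes

Let the blue drone's rate be r; then the red drone's rate is (5/2)r, so together (5/2 + 1)r = (7/2)r = 1/14.
Thus r = 1/49 per minute.
The blue drone alone: 49 minutes; the red drone alone: 98/5 minutes.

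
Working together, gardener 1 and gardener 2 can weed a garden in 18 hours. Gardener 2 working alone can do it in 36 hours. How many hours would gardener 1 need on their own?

36 hours

Combined rate is 1/18 per hour.
Known contribution: 1/36 per hour.
So gardener 1's rate is 1/18 − 1/36 = 1/36, meaning 36 hours alone.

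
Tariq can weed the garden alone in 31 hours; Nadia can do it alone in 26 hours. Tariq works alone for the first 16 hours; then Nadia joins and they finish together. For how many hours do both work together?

130/19 hours

In 16 hours Tariq does 16/31 of the job, leaving 15/31.
Tariq and Nadia together work at 57/806 per hour, so finishing takes 15/31 ÷ 57/806 = 130/19 hours.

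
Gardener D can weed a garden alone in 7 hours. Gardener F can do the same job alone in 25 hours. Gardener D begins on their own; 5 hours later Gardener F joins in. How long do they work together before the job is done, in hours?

In the first 5 hours Gardener D alone does 5/7 of the job, leaving 2/7.
Once everyone is working, combined rate: 1/7 + 1/25 = (25 + 7)/175 = 32/175 per hour.
Remaining 2/7 at 32/175 per hour takes 25/16 hours.

25/16 hours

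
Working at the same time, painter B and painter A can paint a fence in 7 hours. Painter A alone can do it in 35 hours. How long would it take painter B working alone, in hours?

35/4 hours

Combined rate is 1/7 per hour.
Known contribution: 1/35 per hour.
So painter B's rate is 1/7 − 1/35 = 4/35, meaning 35/4 hours alone.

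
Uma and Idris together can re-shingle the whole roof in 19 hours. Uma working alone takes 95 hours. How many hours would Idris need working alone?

95/4 hours

Combined rate is 1/19 per hour.
Known contribution: 1/95 per hour.
So Idris's rate is 1/19 − 1/95 = 4/95, meaning 95/4 hours alone.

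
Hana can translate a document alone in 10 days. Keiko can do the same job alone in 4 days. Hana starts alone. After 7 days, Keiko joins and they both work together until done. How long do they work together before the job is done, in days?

In the first 7 days Hana alone does 7/10 of the job, leaving 3/10.
Once everyone is working, combined rate: 1/10 + 1/4 = (2 + 5)/20 = 7/20 per day.
Remaining 3/10 at 7/20 per day takes 6/7 days.

6/7 days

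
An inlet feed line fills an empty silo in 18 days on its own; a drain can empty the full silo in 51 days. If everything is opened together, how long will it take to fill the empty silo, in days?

306/11 days

Net rate = 1/18 − 1/51 = (17 − 6)/306 = 11/306 per day.
Filling time = 1 ÷ (11/306) = 306/11 days.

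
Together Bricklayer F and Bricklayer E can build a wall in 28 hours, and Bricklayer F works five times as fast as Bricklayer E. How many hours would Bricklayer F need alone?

Let Bricklayer E's rate be r; then Bricklayer F's rate is 5r, so together (5 + 1)r = 6r = 1/28.
Thus r = 1/168 per hour.
Bricklayer E alone: 168 hours; Bricklayer F alone: 168/5 hours.

168/5 hours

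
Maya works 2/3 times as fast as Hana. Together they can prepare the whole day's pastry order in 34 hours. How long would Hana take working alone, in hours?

Let Hana's rate be r; then Maya's rate is (2/3)r, so together (2/3 + 1)r = (5/3)r = 1/34.
Thus r = 3/170 per hour.
Hana alone: 170/3 hours; Maya alone: 85 hours.

170/3 hours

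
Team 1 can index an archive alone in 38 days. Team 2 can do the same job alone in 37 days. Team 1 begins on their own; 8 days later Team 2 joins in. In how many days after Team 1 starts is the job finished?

114/5 days

In the first 8 days Team 1 alone does 8/38 = 4/19 of the job, leaving 15/19.
Once everyone is working, combined rate: 1/38 + 1/37 = (37 + 38)/1406 = 75/1406 per day.
Remaining 15/19 at 75/1406 per day takes 74/5 days.
Total from the start = 8 + 74/5 = 114/5 days.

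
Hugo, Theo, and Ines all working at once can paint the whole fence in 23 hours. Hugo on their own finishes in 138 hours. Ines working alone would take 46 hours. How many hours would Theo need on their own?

Combined rate is 1/23 per hour.
Known contribution: 1/138 + 1/46 = (1 + 3)/138 = 4/138 = 2/69 per hour.
So Theo's rate is 1/23 − 2/69 = 1/69, meaning 69 hours alone.

69 hours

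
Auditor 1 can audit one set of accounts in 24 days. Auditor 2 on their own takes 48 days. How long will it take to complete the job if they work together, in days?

Combined rate: 1/24 + 1/48 = (2 + 1)/48 = 3/48 = 1/16 per day.
Time = 1 ÷ (1/16) = 16 days.

16 days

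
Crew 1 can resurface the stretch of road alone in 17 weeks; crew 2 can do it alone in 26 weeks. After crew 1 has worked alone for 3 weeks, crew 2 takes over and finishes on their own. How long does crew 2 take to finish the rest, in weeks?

364/17 weeks

In 3 weeks crew 1 does 3/17 of the job, leaving 14/17.
Crew 2 works at 1/26 per week, so finishing takes 14/17 ÷ 1/26 = 364/17 weeks.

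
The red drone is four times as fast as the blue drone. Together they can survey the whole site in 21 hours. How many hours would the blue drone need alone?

105 hours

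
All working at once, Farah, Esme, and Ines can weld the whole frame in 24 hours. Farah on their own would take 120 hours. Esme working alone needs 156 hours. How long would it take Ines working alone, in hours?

Combined rate is 1/24 per hour.
Known contribution: 1/120 + 1/156 = (13 + 10)/1560 = 23/1560 per hour.
So Ines's rate is 1/24 − 23/1560 = 7/260, meaning 260/7 hours alone.

260/7 hours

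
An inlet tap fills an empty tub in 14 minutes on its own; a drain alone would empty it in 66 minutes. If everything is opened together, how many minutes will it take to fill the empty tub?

231/13 minutes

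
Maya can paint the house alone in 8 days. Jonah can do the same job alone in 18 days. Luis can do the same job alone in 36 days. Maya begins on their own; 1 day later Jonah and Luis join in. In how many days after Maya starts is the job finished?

26/5 days

In the first 1 day Maya alone does 1/8 of the job, leaving 7/8.
Once everyone is working, combined rate: 1/8 + 1/18 + 1/36 = (9 + 4 + 2)/72 = 15/72 = 5/24 per day.
Remaining 7/8 at 5/24 per day takes 21/5 days.
Total from the start = 1 + 21/5 = 26/5 days.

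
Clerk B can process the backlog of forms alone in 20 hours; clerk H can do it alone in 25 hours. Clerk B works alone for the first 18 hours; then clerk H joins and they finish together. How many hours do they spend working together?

In 18 hours clerk B does 18/20 = 9/10 of the job, leaving 1/10.
Clerk B and clerk H together work at 9/100 per hour, so finishing takes 1/10 ÷ 9/100 = 10/9 hours.

10/9 hours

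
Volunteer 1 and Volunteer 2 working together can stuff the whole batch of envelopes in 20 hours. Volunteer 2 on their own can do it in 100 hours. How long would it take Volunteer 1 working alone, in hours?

25 hours

Combined rate is 1/20 per hour.
Known contribution: 1/100 per hour.
So Volunteer 1's rate is 1/20 − 1/100 = 1/25, meaning 25 hours alone.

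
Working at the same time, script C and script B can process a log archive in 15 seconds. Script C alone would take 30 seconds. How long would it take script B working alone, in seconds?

30 seconds

Combined rate is 1/15 per second.
Known contribution: 1/30 per second.
So script B's rate is 1/15 − 1/30 = 1/30, meaning 30 seconds alone.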